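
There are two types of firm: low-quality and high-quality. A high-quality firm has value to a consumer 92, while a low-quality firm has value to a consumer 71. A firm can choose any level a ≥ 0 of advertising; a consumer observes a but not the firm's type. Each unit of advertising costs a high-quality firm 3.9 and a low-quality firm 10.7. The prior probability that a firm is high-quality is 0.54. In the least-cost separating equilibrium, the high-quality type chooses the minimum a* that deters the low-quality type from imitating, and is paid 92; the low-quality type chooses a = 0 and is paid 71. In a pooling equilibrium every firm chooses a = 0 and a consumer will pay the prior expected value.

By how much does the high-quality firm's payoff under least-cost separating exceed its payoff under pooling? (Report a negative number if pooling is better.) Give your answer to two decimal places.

2.01

Least-cost separating signal: a* solves 71 = 92 − 10.7·a*, so a* = (92 − 71)/10.7 ≈ 1.9626.
High-quality type's separating payoff: 92 − 3.9 × a* = 92 − 3.9 × (92 − 71)/10.7 = 92 − 81.9/10.7 ≈ 84.3458.
Pooling payoff: 0.54 × 92 + 0.46 × 71 = 82.34.
Difference: 84.3458 − 82.34 = 2.0058, i.e. 2.01 to two decimal places.
The high-quality type prefers to separate.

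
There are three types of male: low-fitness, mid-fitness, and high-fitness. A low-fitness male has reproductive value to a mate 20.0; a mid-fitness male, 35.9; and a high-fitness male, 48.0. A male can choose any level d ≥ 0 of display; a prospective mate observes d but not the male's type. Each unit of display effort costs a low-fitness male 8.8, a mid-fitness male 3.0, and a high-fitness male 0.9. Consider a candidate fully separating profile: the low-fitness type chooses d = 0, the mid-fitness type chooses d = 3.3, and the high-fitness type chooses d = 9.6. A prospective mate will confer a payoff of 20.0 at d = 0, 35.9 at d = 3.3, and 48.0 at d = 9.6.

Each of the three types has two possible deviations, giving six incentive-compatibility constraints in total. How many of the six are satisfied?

Low-fitness (own payoff 20.0): to d=3.3 gives 35.9 − 8.8×3.3 = 6.86 → no gain ✓; to d=9.6 gives 48.0 − 8.8×9.6 = -36.48 → no gain ✓.
High-fitness (own payoff 48.0 − 0.9×9.6 = 39.36): to d=0 gives 20.0 → no gain ✓; to d=3.3 gives 35.9 − 0.9×3.3 = 32.93 → no gain ✓.
Mid-fitness (own payoff 35.9 − 3.0×3.3 = 26): to d=0 gives 20.0 → no gain ✓; to d=9.6 gives 48.0 − 3.0×9.6 = 19.2 → no gain ✓.
6 of the 6 constraints hold; this profile is a separating equilibrium.

6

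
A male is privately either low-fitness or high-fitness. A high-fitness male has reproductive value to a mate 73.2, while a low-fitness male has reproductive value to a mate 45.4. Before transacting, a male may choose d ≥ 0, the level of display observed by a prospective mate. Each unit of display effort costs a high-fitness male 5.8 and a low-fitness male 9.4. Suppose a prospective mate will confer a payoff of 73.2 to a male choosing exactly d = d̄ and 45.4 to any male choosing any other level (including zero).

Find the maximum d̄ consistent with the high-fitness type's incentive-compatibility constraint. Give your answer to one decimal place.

Choosing d̄ yields the high-fitness type 73.2 − 5.8·d̄; choosing zero yields 45.4.
The high-fitness type is indifferent at 73.2 − 5.8·d̄ = 45.4, i.e. d̄ = (73.2 − 45.4) / 5.8 ≈ 4.8.
For any d̄ above 4.8 the high-fitness type would rather pool at zero, so separation collapses.

4.8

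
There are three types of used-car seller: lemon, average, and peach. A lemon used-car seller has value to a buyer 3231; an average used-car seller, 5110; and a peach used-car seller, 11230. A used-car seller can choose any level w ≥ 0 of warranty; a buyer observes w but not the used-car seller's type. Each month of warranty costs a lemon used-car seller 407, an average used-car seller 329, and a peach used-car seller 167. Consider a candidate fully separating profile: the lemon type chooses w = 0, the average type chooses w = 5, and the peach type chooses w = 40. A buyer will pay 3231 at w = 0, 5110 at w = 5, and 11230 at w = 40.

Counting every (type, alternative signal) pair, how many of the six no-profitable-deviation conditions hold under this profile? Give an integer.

6

Peach (own payoff 11230 − 167×40 = 4550): to w=0 gives 3231 → no gain ✓; to w=5 gives 5110 − 167×5 = 4275 → no gain ✓.
Lemon (own payoff 3231): to w=5 gives 5110 − 407×5 = 3075 → no gain ✓; to w=40 gives 11230 − 407×40 = -5050 → no gain ✓.
Average (own payoff 5110 − 329×5 = 3465): to w=0 gives 3231 → no gain ✓; to w=40 gives 11230 − 329×40 = -1930 → no gain ✓.
6 of the 6 constraints hold; this profile is a separating equilibrium.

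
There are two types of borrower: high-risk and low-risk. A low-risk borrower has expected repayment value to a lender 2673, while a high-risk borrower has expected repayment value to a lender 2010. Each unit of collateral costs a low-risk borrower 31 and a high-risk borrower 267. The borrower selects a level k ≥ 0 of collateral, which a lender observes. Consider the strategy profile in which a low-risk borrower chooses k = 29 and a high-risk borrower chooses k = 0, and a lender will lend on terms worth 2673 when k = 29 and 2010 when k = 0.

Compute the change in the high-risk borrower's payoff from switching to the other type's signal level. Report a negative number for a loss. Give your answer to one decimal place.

-7080.0

Playing k = 0 the high-risk borrower receives 2010.
Deviating to k = 29 brings payment 2673 at cost 267 × 29 = 7743, netting -5070.
Gain from deviating: -5070 − 2010 = -7080.0.
The gain is negative, so the high-risk type's incentive-compatibility constraint is satisfied.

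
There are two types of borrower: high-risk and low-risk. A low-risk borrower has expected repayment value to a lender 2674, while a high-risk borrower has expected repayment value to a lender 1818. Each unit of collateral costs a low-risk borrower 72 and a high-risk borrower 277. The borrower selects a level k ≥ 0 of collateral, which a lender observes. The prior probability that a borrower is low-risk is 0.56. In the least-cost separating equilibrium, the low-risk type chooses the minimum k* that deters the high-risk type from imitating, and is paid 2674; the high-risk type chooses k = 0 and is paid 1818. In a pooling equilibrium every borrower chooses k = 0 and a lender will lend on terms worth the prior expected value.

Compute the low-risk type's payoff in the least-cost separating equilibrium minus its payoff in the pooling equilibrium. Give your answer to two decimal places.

Least-cost separating signal: k* solves 1818 = 2674 − 277·k*, so k* = (2674 − 1818)/277 ≈ 3.0903.
Low-risk type's separating payoff: 2674 − 72 × k* = 2674 − 72 × (2674 − 1818)/277 = 2674 − 61632/277 ≈ 2451.5018.
Pooling payoff: 0.56 × 2674 + 0.44 × 1818 = 2297.36.
Difference: 2451.5018 − 2297.36 = 154.1418, i.e. 154.14 to two decimal places.
The low-risk type prefers to separate.

154.14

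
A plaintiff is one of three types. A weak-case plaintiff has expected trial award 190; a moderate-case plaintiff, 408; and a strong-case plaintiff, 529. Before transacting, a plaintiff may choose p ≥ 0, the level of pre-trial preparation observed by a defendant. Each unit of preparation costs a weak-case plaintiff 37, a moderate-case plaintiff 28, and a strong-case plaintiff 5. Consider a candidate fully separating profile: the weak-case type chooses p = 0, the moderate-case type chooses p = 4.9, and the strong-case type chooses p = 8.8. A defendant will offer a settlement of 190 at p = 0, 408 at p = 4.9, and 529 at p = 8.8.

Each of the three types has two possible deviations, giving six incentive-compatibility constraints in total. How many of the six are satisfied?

Moderate-case (own payoff 408 − 28×4.9 = 270.8): to p=0 gives 190 → no gain ✓; to p=8.8 gives 529 − 28×8.8 = 282.6 → profitable ✗.
Strong-case (own payoff 529 − 5×8.8 = 485): to p=0 gives 190 → no gain ✓; to p=4.9 gives 408 − 5×4.9 = 383.5 → no gain ✓.
Weak-case (own payoff 190): to p=4.9 gives 408 − 37×4.9 = 226.7 → profitable ✗; to p=8.8 gives 529 − 37×8.8 = 203.4 → profitable ✗.
3 of the 6 constraints hold; not an equilibrium.

3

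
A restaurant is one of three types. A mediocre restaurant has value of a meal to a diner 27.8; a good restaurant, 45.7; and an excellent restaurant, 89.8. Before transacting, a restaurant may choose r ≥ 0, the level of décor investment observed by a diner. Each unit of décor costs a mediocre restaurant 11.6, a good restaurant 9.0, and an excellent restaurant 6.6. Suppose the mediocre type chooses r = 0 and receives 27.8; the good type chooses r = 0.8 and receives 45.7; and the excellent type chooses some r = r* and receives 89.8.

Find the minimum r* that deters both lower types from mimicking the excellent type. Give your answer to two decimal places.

Good type (on-path payoff 45.7 − 9.0×0.8 = 38.5) won't mimic when 38.5 ≥ 89.8 − 9.0·r*, i.e. r* ≥ 5.70.
Mediocre type (on-path payoff 27.8) won't mimic when 27.8 ≥ 89.8 − 11.6·r*, i.e. r* ≥ 5.34.
Both must hold, so r* = max(5.34, 5.70) = 5.70. The good type's constraint binds.

5.70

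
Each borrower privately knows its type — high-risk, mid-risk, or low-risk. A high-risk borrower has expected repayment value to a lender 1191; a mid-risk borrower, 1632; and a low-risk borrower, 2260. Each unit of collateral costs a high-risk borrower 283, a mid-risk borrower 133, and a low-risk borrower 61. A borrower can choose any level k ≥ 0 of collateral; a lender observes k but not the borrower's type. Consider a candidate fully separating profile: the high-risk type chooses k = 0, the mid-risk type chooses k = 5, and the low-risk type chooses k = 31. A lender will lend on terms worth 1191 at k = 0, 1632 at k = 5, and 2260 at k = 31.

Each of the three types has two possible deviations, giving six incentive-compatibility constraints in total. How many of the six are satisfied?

3

Low-risk (own payoff 2260 − 61×31 = 369): to k=0 gives 1191 → profitable ✗; to k=5 gives 1632 − 61×5 = 1327 → profitable ✗.
Mid-risk (own payoff 1632 − 133×5 = 967): to k=0 gives 1191 → profitable ✗; to k=31 gives 2260 − 133×31 = -1863 → no gain ✓.
High-risk (own payoff 1191): to k=5 gives 1632 − 283×5 = 217 → no gain ✓; to k=31 gives 2260 − 283×31 = -6513 → no gain ✓.
3 of the 6 constraints hold; not an equilibrium.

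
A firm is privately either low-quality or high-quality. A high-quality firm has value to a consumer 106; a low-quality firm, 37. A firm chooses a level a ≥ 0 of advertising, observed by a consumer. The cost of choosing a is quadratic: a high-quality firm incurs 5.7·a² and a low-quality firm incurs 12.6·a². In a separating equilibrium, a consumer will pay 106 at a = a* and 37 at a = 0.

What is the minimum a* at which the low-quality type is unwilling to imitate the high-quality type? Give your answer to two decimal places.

2.34

The low-quality type at a = 0 receives 37; imitating at a* yields 106 − 12.6·a*².
Indifference: 37 = 106 − 12.6·a*², so a*² = (106 − 37) / 12.6 ≈ 5.4762.
a* = √5.4762 ≈ 2.34.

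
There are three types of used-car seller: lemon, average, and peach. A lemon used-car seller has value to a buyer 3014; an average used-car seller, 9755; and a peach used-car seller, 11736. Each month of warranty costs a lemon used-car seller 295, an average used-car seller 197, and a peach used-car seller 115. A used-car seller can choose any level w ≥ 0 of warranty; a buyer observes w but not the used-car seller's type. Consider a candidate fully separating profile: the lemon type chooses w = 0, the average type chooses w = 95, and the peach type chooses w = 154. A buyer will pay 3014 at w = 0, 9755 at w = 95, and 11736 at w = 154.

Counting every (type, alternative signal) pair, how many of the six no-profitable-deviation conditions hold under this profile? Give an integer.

Average (own payoff 9755 − 197×95 = -8960): to w=0 gives 3014 → profitable ✗; to w=154 gives 11736 − 197×154 = -18602 → no gain ✓.
Lemon (own payoff 3014): to w=95 gives 9755 − 295×95 = -18270 → no gain ✓; to w=154 gives 11736 − 295×154 = -33694 → no gain ✓.
Peach (own payoff 11736 − 115×154 = -5974): to w=0 gives 3014 → profitable ✗; to w=95 gives 9755 − 115×95 = -1170 → profitable ✗.
3 of the 6 constraints hold; not an equilibrium.

3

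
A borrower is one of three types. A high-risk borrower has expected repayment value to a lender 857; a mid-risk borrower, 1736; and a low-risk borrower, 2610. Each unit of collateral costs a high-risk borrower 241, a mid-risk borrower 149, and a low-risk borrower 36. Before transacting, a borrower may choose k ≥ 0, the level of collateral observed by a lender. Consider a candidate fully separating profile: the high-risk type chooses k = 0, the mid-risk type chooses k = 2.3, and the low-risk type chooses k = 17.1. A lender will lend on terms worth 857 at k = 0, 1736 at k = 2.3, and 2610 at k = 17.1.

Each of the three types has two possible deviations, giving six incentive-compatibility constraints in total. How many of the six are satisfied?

5

Mid-risk (own payoff 1736 − 149×2.3 = 1393.3): to k=0 gives 857 → no gain ✓; to k=17.1 gives 2610 − 149×17.1 = 62.1 → no gain ✓.
High-risk (own payoff 857): to k=2.3 gives 1736 − 241×2.3 = 1181.7 → profitable ✗; to k=17.1 gives 2610 − 241×17.1 = -1511.1 → no gain ✓.
Low-risk (own payoff 2610 − 36×17.1 = 1994.4): to k=0 gives 857 → no gain ✓; to k=2.3 gives 1736 − 36×2.3 = 1653.2 → no gain ✓.
5 of the 6 constraints hold; not an equilibrium.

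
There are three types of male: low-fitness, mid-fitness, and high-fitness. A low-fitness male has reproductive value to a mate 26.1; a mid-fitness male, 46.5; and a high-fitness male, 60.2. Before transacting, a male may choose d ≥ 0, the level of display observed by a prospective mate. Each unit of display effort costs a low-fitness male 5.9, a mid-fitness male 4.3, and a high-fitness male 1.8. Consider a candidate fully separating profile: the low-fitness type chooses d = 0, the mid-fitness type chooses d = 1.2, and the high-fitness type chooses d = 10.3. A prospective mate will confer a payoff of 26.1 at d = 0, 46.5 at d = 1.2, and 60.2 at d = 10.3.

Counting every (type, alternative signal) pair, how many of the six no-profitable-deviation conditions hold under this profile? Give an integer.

Mid-fitness (own payoff 46.5 − 4.3×1.2 = 41.34): to d=0 gives 26.1 → no gain ✓; to d=10.3 gives 60.2 − 4.3×10.3 = 15.91 → no gain ✓.
High-fitness (own payoff 60.2 − 1.8×10.3 = 41.66): to d=0 gives 26.1 → no gain ✓; to d=1.2 gives 46.5 − 1.8×1.2 = 44.34 → profitable ✗.
Low-fitness (own payoff 26.1): to d=1.2 gives 46.5 − 5.9×1.2 = 39.42 → profitable ✗; to d=10.3 gives 60.2 − 5.9×10.3 = -0.57 → no gain ✓.
4 of the 6 constraints hold; not an equilibrium.

4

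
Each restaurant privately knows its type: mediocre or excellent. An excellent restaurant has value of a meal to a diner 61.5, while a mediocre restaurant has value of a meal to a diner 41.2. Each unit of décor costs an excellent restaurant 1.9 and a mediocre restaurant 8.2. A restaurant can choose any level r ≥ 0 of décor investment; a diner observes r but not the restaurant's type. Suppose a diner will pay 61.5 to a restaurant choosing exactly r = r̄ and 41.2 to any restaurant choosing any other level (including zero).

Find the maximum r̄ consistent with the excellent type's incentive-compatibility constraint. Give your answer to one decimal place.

Choosing r̄ yields the excellent type 61.5 − 1.9·r̄; choosing zero yields 41.2.
The excellent type is indifferent at 61.5 − 1.9·r̄ = 41.2, i.e. r̄ = (61.5 − 41.2) / 1.9 ≈ 10.7.
For any r̄ above 10.7 the excellent type would rather pool at zero, so separation collapses.

10.7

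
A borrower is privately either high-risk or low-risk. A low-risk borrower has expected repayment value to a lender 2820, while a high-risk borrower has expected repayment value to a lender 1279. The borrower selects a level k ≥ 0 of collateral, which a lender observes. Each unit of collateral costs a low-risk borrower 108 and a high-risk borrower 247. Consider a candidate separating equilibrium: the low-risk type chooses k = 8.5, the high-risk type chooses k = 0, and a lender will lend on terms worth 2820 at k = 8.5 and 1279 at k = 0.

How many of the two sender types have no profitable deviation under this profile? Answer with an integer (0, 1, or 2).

High-risk type: stay at 0 → 1279; mimic → 2820 − 247 × 8.5 = 720.5. IC holds (1279 ≥ 720.5).
Low-risk type: signal → 2820 − 108 × 8.5 = 1902; deviate to 0 → 1279. IC holds (1902 ≥ 1279).
2 of 2 constraints hold, so this is a separating equilibrium.

2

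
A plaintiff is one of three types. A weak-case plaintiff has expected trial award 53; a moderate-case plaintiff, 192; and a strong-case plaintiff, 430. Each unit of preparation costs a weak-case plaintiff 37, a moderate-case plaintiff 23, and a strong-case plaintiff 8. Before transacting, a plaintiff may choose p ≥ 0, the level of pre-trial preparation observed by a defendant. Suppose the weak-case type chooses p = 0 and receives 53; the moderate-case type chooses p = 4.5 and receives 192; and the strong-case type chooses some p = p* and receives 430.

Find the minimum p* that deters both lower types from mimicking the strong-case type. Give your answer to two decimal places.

Weak-case type (on-path payoff 53) won't mimic when 53 ≥ 430 − 37·p*, i.e. p* ≥ 10.19.
Moderate-case type (on-path payoff 192 − 23×4.5 = 88.5) won't mimic when 88.5 ≥ 430 − 23·p*, i.e. p* ≥ 14.85.
Both must hold, so p* = max(10.19, 14.85) = 14.85. The moderate-case type's constraint binds.

14.85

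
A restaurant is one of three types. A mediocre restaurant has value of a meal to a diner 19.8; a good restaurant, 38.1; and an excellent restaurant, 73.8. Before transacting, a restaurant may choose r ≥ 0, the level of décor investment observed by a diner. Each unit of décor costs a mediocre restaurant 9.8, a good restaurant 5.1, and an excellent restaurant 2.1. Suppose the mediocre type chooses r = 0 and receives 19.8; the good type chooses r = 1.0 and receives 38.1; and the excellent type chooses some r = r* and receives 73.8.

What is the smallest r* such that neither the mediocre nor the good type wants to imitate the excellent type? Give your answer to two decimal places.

Good type (on-path payoff 38.1 − 5.1×1.0 = 33) won't mimic when 33 ≥ 73.8 − 5.1·r*, i.e. r* ≥ 8.00.
Mediocre type (on-path payoff 19.8) won't mimic when 19.8 ≥ 73.8 − 9.8·r*, i.e. r* ≥ 5.51.
Both must hold, so r* = max(5.51, 8.00) = 8.00. The good type's constraint binds.

8.00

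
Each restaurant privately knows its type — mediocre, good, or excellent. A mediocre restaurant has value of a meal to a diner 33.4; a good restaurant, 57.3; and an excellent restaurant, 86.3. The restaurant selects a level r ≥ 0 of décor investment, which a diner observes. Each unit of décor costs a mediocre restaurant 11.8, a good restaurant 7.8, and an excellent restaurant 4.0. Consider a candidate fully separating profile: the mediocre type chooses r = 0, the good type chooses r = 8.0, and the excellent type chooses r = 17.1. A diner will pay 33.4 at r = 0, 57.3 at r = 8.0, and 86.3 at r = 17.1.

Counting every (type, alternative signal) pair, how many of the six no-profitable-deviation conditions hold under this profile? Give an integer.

Mediocre (own payoff 33.4): to r=8.0 gives 57.3 − 11.8×8.0 = -37.1 → no gain ✓; to r=17.1 gives 86.3 − 11.8×17.1 = -115.48 → no gain ✓.
Excellent (own payoff 86.3 − 4.0×17.1 = 17.9): to r=0 gives 33.4 → profitable ✗; to r=8.0 gives 57.3 − 4.0×8.0 = 25.3 → profitable ✗.
Good (own payoff 57.3 − 7.8×8.0 = -5.1): to r=0 gives 33.4 → profitable ✗; to r=17.1 gives 86.3 − 7.8×17.1 = -47.08 → no gain ✓.
3 of the 6 constraints hold; not an equilibrium.

3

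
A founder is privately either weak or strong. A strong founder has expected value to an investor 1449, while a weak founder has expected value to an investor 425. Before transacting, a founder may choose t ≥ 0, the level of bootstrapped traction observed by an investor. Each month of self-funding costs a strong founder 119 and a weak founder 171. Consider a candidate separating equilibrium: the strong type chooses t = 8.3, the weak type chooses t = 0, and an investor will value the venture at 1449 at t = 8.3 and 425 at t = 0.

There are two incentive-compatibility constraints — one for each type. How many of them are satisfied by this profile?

Strong type: signal → 1449 − 119 × 8.3 = 461.3; deviate to 0 → 425. IC holds (461.3 ≥ 425).
Weak type: stay at 0 → 425; mimic → 1449 − 171 × 8.3 = 29.7. IC holds (425 ≥ 29.7).
2 of 2 constraints hold, so this is a separating equilibrium.

2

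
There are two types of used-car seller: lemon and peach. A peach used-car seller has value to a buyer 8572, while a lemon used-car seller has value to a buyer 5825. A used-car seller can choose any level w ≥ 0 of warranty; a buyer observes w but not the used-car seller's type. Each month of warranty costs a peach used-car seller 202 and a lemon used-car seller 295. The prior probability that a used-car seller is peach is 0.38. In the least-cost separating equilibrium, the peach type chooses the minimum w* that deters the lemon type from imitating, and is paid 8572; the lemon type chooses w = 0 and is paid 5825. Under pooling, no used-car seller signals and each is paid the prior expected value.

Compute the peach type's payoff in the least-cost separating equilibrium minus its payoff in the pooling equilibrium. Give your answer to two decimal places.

Least-cost separating signal: w* solves 5825 = 8572 − 295·w*, so w* = (8572 − 5825)/295 ≈ 9.3119.
Peach type's separating payoff: 8572 − 202 × w* = 8572 − 202 × (8572 − 5825)/295 = 8572 − 554894/295 ≈ 6691.0034.
Pooling payoff: 0.38 × 8572 + 0.62 × 5825 = 6868.86.
Difference: 6691.0034 − 6868.86 = -177.8566, i.e. -177.86 to two decimal places.
The peach type would prefer the pooling outcome.

-177.86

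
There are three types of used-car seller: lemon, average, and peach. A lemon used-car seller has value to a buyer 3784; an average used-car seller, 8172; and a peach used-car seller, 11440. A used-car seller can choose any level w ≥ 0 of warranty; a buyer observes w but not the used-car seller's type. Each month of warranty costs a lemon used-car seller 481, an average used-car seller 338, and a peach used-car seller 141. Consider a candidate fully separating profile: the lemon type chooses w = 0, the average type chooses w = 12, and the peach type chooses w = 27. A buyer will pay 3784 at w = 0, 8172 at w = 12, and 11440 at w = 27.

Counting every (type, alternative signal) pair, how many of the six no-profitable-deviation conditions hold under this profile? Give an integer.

Peach (own payoff 11440 − 141×27 = 7633): to w=0 gives 3784 → no gain ✓; to w=12 gives 8172 − 141×12 = 6480 → no gain ✓.
Average (own payoff 8172 − 338×12 = 4116): to w=0 gives 3784 → no gain ✓; to w=27 gives 11440 − 338×27 = 2314 → no gain ✓.
Lemon (own payoff 3784): to w=12 gives 8172 − 481×12 = 2400 → no gain ✓; to w=27 gives 11440 − 481×27 = -1547 → no gain ✓.
6 of the 6 constraints hold; this profile is a separating equilibrium.

6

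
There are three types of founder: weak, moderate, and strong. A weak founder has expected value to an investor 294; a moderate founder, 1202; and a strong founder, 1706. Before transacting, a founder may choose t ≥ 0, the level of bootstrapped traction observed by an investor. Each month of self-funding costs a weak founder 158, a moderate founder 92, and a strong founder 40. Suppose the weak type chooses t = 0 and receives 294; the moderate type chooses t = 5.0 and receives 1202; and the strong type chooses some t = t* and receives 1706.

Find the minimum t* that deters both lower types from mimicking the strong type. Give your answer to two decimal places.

Weak type (on-path payoff 294) won't mimic when 294 ≥ 1706 − 158·t*, i.e. t* ≥ 8.94.
Moderate type (on-path payoff 1202 − 92×5.0 = 742) won't mimic when 742 ≥ 1706 − 92·t*, i.e. t* ≥ 10.48.
Both must hold, so t* = max(8.94, 10.48) = 10.48. The moderate type's constraint binds.

10.48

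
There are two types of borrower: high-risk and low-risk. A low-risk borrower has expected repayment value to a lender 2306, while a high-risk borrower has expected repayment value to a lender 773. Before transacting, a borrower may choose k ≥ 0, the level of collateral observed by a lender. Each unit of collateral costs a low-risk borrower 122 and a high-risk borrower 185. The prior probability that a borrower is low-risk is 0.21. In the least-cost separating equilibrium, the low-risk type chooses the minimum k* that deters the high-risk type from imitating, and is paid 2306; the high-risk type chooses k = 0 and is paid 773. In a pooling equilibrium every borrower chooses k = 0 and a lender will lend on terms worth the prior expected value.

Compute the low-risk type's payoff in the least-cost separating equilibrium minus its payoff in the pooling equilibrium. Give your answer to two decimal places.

200.12

Least-cost separating signal: k* solves 773 = 2306 − 185·k*, so k* = (2306 − 773)/185 ≈ 8.2865.
Low-risk type's separating payoff: 2306 − 122 × k* = 2306 − 122 × (2306 − 773)/185 = 2306 − 187026/185 ≈ 1295.0486.
Pooling payoff: 0.21 × 2306 + 0.79 × 773 = 1094.93.
Difference: 1295.0486 − 1094.93 = 200.1186, i.e. 200.12 to two decimal places.
The low-risk type prefers to separate.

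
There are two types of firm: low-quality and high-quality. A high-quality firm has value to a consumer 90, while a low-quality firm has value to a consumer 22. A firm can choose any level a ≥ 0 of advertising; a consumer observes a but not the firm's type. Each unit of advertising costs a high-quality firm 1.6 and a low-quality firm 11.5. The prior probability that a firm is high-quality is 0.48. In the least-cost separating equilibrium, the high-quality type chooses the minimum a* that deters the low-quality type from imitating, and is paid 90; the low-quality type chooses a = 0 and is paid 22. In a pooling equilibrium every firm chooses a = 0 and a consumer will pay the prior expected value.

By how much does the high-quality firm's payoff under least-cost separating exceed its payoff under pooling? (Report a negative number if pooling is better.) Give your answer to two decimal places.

Least-cost separating signal: a* solves 22 = 90 − 11.5·a*, so a* = (90 − 22)/11.5 ≈ 5.9130.
High-quality type's separating payoff: 90 − 1.6 × a* = 90 − 1.6 × (90 − 22)/11.5 = 90 − 108.8/11.5 ≈ 80.5391.
Pooling payoff: 0.48 × 90 + 0.52 × 22 = 54.64.
Difference: 80.5391 − 54.64 = 25.8991, i.e. 25.90 to two decimal places.
The high-quality type prefers to separate.

25.90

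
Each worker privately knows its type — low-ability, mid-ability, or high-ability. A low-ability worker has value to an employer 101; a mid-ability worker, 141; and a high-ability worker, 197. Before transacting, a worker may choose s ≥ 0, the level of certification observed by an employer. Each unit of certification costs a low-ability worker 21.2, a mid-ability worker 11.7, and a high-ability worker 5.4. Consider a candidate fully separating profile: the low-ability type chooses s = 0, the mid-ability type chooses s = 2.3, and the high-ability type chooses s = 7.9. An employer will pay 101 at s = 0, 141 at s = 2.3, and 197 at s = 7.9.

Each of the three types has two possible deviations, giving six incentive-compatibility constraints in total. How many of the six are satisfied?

6

Low-ability (own payoff 101): to s=2.3 gives 141 − 21.2×2.3 = 92.24 → no gain ✓; to s=7.9 gives 197 − 21.2×7.9 = 29.52 → no gain ✓.
Mid-ability (own payoff 141 − 11.7×2.3 = 114.09): to s=0 gives 101 → no gain ✓; to s=7.9 gives 197 − 11.7×7.9 = 104.57 → no gain ✓.
High-ability (own payoff 197 − 5.4×7.9 = 154.34): to s=0 gives 101 → no gain ✓; to s=2.3 gives 141 − 5.4×2.3 = 128.58 → no gain ✓.
6 of the 6 constraints hold; this profile is a separating equilibrium.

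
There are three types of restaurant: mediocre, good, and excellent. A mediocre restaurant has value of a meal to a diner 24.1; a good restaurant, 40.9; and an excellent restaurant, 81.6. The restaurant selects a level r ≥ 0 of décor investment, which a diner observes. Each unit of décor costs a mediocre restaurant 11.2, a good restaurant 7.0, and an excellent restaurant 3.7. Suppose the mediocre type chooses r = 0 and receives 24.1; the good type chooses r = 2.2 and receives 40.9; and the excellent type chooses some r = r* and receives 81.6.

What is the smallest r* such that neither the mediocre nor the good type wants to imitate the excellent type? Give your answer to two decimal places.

Good type (on-path payoff 40.9 − 7.0×2.2 = 25.5) won't mimic when 25.5 ≥ 81.6 − 7.0·r*, i.e. r* ≥ 8.01.
Mediocre type (on-path payoff 24.1) won't mimic when 24.1 ≥ 81.6 − 11.2·r*, i.e. r* ≥ 5.13.
Both must hold, so r* = max(5.13, 8.01) = 8.01. The good type's constraint binds.

8.01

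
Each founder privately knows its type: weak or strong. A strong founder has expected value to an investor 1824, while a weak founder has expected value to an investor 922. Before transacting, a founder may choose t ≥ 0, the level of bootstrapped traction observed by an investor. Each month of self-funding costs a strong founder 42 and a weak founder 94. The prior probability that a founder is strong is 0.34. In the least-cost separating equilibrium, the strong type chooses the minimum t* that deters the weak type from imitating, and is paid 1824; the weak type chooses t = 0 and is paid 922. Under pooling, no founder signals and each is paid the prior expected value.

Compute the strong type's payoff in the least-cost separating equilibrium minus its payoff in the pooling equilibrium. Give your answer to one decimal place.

Least-cost separating signal: t* solves 922 = 1824 − 94·t*, so t* = (1824 − 922)/94 ≈ 9.5957.
Strong type's separating payoff: 1824 − 42 × t* = 1824 − 42 × (1824 − 922)/94 = 1824 − 37884/94 ≈ 1420.979.
Pooling payoff: 0.34 × 1824 + 0.66 × 922 = 1228.68.
Difference: 1420.979 − 1228.68 = 192.299, i.e. 192.3 to one decimal place.
The strong type prefers to separate.

192.3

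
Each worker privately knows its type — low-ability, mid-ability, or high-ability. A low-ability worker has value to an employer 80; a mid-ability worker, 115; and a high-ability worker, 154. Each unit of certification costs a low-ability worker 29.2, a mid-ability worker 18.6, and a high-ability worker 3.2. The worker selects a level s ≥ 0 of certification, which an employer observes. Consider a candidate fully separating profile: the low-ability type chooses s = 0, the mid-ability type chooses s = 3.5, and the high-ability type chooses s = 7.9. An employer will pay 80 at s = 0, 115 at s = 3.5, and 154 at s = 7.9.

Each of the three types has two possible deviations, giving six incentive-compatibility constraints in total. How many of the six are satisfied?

5

Mid-ability (own payoff 115 − 18.6×3.5 = 49.9): to s=0 gives 80 → profitable ✗; to s=7.9 gives 154 − 18.6×7.9 = 7.06 → no gain ✓.
High-ability (own payoff 154 − 3.2×7.9 = 128.72): to s=0 gives 80 → no gain ✓; to s=3.5 gives 115 − 3.2×3.5 = 103.8 → no gain ✓.
Low-ability (own payoff 80): to s=3.5 gives 115 − 29.2×3.5 = 12.8 → no gain ✓; to s=7.9 gives 154 − 29.2×7.9 = -76.68 → no gain ✓.
5 of the 6 constraints hold; not an equilibrium.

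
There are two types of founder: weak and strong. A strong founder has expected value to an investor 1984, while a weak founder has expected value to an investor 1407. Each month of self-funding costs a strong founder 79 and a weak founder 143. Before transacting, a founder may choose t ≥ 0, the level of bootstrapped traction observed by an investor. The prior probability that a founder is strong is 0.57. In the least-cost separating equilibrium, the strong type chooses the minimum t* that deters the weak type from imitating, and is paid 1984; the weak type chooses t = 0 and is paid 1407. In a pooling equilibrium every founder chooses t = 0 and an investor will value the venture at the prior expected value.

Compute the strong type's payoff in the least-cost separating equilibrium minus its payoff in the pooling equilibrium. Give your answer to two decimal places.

Least-cost separating signal: t* solves 1407 = 1984 − 143·t*, so t* = (1984 − 1407)/143 ≈ 4.0350.
Strong type's separating payoff: 1984 − 79 × t* = 1984 − 79 × (1984 − 1407)/143 = 1984 − 45583/143 ≈ 1665.2378.
Pooling payoff: 0.57 × 1984 + 0.43 × 1407 = 1735.89.
Difference: 1665.2378 − 1735.89 = -70.6522, i.e. -70.65 to two decimal places.
The strong type would prefer the pooling outcome.

-70.65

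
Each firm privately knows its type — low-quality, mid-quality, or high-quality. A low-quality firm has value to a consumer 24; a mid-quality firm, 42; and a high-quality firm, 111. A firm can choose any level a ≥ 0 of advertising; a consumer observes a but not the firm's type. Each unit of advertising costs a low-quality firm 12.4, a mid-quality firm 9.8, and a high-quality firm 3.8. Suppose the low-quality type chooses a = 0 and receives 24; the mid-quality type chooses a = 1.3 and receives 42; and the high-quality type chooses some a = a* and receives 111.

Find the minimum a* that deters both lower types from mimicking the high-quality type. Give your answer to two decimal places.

Low-quality type (on-path payoff 24) won't mimic when 24 ≥ 111 − 12.4·a*, i.e. a* ≥ 7.02.
Mid-quality type (on-path payoff 42 − 9.8×1.3 = 29.26) won't mimic when 29.26 ≥ 111 − 9.8·a*, i.e. a* ≥ 8.34.
Both must hold, so a* = max(7.02, 8.34) = 8.34. The mid-quality type's constraint binds.

8.34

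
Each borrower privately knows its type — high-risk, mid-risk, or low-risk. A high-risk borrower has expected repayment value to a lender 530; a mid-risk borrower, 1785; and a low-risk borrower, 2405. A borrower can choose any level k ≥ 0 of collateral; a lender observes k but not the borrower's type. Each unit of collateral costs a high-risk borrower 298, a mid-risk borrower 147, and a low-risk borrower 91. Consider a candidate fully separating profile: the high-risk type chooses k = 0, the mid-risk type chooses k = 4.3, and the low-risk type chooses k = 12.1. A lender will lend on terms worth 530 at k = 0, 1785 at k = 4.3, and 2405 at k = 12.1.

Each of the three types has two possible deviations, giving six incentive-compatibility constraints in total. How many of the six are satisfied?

5

Low-risk (own payoff 2405 − 91×12.1 = 1303.9): to k=0 gives 530 → no gain ✓; to k=4.3 gives 1785 − 91×4.3 = 1393.7 → profitable ✗.
Mid-risk (own payoff 1785 − 147×4.3 = 1152.9): to k=0 gives 530 → no gain ✓; to k=12.1 gives 2405 − 147×12.1 = 626.3 → no gain ✓.
High-risk (own payoff 530): to k=4.3 gives 1785 − 298×4.3 = 503.6 → no gain ✓; to k=12.1 gives 2405 − 298×12.1 = -1200.8 → no gain ✓.
5 of the 6 constraints hold; not an equilibrium.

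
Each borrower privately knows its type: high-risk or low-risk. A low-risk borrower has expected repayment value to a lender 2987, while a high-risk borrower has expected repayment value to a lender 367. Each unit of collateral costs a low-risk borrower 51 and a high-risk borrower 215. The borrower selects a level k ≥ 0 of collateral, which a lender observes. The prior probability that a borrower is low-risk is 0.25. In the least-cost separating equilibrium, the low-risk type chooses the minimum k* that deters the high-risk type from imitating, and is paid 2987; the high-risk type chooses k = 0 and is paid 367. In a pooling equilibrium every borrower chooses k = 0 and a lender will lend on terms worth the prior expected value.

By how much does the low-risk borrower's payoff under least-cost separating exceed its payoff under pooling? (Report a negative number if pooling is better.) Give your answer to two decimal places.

Least-cost separating signal: k* solves 367 = 2987 − 215·k*, so k* = (2987 − 367)/215 ≈ 12.1860.
Low-risk type's separating payoff: 2987 − 51 × k* = 2987 − 51 × (2987 − 367)/215 = 2987 − 133620/215 ≈ 2365.5116.
Pooling payoff: 0.25 × 2987 + 0.75 × 367 = 1022.
Difference: 2365.5116 − 1022 = 1343.5116, i.e. 1343.51 to two decimal places.
The low-risk type prefers to separate.

1343.51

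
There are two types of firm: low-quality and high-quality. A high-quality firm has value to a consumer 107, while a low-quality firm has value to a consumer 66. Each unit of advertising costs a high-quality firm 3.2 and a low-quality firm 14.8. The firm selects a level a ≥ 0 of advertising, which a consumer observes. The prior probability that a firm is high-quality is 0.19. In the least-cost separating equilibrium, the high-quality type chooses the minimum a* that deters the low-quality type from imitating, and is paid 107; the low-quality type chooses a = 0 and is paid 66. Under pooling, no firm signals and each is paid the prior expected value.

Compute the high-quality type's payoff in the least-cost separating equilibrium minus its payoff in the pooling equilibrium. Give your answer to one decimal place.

24.3

Least-cost separating signal: a* solves 66 = 107 − 14.8·a*, so a* = (107 − 66)/14.8 ≈ 2.7703.
High-quality type's separating payoff: 107 − 3.2 × a* = 107 − 3.2 × (107 − 66)/14.8 = 107 − 131.2/14.8 ≈ 98.135.
Pooling payoff: 0.19 × 107 + 0.81 × 66 = 73.79.
Difference: 98.135 − 73.79 = 24.345, i.e. 24.3 to one decimal place.
The high-quality type prefers to separate.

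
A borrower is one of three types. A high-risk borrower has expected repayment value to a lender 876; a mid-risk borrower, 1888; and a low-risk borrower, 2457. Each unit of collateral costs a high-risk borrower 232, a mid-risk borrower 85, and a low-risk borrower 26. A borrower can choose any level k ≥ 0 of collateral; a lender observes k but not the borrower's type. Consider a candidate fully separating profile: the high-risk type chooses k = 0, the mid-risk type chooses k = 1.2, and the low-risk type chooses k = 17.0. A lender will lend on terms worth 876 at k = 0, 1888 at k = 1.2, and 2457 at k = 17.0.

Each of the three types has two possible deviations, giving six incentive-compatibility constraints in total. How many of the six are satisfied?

Low-risk (own payoff 2457 − 26×17.0 = 2015): to k=0 gives 876 → no gain ✓; to k=1.2 gives 1888 − 26×1.2 = 1856.8 → no gain ✓.
Mid-risk (own payoff 1888 − 85×1.2 = 1786): to k=0 gives 876 → no gain ✓; to k=17.0 gives 2457 − 85×17.0 = 1012 → no gain ✓.
High-risk (own payoff 876): to k=1.2 gives 1888 − 232×1.2 = 1609.6 → profitable ✗; to k=17.0 gives 2457 − 232×17.0 = -1487 → no gain ✓.
5 of the 6 constraints hold; not an equilibrium.

5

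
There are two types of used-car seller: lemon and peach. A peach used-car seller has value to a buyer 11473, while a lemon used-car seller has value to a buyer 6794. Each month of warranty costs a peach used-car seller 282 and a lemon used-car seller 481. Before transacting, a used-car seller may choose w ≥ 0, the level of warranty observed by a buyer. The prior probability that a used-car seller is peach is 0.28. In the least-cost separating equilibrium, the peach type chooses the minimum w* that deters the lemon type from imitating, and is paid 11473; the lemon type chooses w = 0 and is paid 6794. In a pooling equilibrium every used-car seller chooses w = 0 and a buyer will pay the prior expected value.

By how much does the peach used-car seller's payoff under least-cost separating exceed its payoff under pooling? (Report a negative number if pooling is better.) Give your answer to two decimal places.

625.68

Least-cost separating signal: w* solves 6794 = 11473 − 481·w*, so w* = (11473 − 6794)/481 ≈ 9.7277.
Peach type's separating payoff: 11473 − 282 × w* = 11473 − 282 × (11473 − 6794)/481 = 11473 − 1319478/481 ≈ 8729.8025.
Pooling payoff: 0.28 × 11473 + 0.72 × 6794 = 8104.12.
Difference: 8729.8025 − 8104.12 = 625.6825, i.e. 625.68 to two decimal places.
The peach type prefers to separate.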